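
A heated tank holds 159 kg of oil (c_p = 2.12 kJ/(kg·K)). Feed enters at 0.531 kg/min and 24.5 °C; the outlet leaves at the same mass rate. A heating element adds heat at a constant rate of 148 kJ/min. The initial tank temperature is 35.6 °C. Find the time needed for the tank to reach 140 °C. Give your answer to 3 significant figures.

605 min

Heat balance on the well-mixed liquid: M c_p dT/dt = ṁ c_p (T_in − T) + 148.
τ = M/ṁ = 299.44 min; T_ss = T_in + Q̇/(ṁ c_p) = 155.97 °C.
T(t) = T_ss + (T₀ − T_ss) e^(−t/τ). Set T = 140:
e^(−t/τ) = (140 − 155.97)/(35.6 − 155.97) = 0.13268
t = −299.44 · ln(0.13268) = 604.79 min.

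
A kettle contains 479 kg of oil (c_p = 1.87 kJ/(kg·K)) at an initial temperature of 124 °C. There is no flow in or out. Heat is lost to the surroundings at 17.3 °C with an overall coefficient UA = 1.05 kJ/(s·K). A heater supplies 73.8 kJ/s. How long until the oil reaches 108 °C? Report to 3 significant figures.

494 s

M c_p dT/dt = −UA(T − T_amb) + Q̇.
τ = M c_p/UA = 853.08 s; T_ss = T_amb + Q̇/UA = 17.3 + 73.8/1.05 = 87.586 °C.
T(t) = T_ss + (T₀ − T_ss)e^(−t/τ); set T = 108:
t = −τ ln[(T − T_ss)/(T₀ − T_ss)] = −853.08 · ln(0.56061) = 493.70 s.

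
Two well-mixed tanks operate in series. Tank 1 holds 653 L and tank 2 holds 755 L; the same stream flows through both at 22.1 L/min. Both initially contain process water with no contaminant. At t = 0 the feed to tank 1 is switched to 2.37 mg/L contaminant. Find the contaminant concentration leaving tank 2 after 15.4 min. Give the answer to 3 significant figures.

Each tank obeys Vᵢ dCᵢ/dt = Q(Cᵢ₋₁ − Cᵢ), so τᵢ = Vᵢ/Q.
τ₁ = 653/22.1 = 29.548 min; τ₂ = 755/22.1 = 34.163 min.
Tank 1: C₁ = C_in(1 − e^(−t/τ₁)). Tank 2 (τ₁ ≠ τ₂): C₂ = C_in[1 − (τ₁ e^(−t/τ₁) − τ₂ e^(−t/τ₂))/(τ₁ − τ₂)].
At t = 15.4: e^(−t/τ₁) = 0.59381, e^(−t/τ₂) = 0.63713.
C₂ = 2.37·[1 − (29.548·0.59381 − 34.163·0.63713)/(-4.6154)] = 2.37·0.085542 = 0.20273 mg/L.

0.203 mg/L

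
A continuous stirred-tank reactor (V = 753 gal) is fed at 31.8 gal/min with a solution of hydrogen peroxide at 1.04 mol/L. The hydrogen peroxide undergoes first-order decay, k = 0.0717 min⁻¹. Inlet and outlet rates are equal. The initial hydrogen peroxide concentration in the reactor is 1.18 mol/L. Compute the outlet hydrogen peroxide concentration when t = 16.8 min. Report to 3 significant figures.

0.503 mol/L

Species balance: V dC/dt = Q C_in − Q C − k V C.
dC/dt = (Q/V) C_in − (Q/V + k) C; effective rate a = Q/V + k = 0.042231 + 0.0717 = 0.11393 min⁻¹.
C_ss = Q C_in/(Q + kV) = 0.38550 mol/L; C(t) = C_ss + (C₀ − C_ss) e^(−a t).
C(16.8) = 0.38550 + (0.79450)·e^(−0.11393·16.8) = 0.38550 + (0.79450)·0.14748 = 0.50267 mol/L.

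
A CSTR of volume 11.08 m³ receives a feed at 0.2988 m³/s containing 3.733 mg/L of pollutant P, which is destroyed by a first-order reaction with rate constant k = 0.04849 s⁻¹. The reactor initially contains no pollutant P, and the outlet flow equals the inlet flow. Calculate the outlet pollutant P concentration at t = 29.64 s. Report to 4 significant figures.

1.192 mg/L

Accumulation = in − out − consumed: V dC/dt = Q C_in − Q C − k V C.
dC/dt = (Q/V) C_in − (Q/V + k) C; effective rate a = Q/V + k = 0.0269675 + 0.04849 = 0.0754575 s⁻¹.
C_ss = Q C_in/(Q + kV) = 1.33412 mg/L; C(t) = C_ss + (C₀ − C_ss) e^(−a t).
C(29.64) = 1.33412 + (-1.33412)·e^(−0.0754575·29.64) = 1.33412 + (-1.33412)·0.106825 = 1.19161 mg/L.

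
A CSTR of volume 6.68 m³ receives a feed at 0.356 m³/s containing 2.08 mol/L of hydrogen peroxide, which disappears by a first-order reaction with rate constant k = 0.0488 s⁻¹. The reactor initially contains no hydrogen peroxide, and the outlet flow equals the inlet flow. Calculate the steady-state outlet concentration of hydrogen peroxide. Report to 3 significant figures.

1.09 mol/L

Species balance: V dC/dt = Q C_in − Q C − k V C.
Steady state (dC/dt = 0): C_ss = Q C_in/(Q + kV) = C_in/(1 + kV/Q).
C_ss = 0.356·2.08/(0.356 + 0.0488·6.68) = 0.74048/0.68198 = 1.0858 mol/L.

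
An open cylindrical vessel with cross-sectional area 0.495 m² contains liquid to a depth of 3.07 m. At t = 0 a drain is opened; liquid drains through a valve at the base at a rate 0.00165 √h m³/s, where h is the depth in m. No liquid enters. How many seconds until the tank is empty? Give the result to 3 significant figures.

1050 s

A dh/dt = −Q_out = −0.00165 √h.
Separate and integrate: 2(√h − √h₀) = −(0.00165/A) t.
Tank is empty when √h = 0: t_empty = 2A√h₀/0.00165.
t_empty = 2·0.495·√3.07/0.00165 = 0.99000·1.7521/0.00165 = 1051.3 s.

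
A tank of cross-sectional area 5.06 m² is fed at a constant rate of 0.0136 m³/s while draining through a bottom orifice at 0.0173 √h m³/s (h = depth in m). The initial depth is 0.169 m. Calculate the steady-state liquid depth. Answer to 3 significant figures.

Level balance: A dh/dt = 0.0136 − 0.0173 √h. Setting dh/dt = 0:
Q_in = 0.0173 √h_ss ⇒ √h_ss = 0.0136/0.0173 = 0.78613.
h_ss = 0.78613² = 0.61800 m. (Since h₀ = 0.169 m < h_ss, the level will rise toward this value.)

0.618 m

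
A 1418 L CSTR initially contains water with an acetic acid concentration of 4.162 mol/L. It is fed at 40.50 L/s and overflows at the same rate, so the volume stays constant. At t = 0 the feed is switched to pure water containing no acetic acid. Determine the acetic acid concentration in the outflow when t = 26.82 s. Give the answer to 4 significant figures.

1.935 mol/L

Mass balance on the solute (V constant): V dC/dt = Q(C_in − C).
Rewrite as dC/dt + C/τ = C_in/τ, τ = V/Q = 35.0123 s.
This is linear first-order; C(t) = C_in + (C₀ − C_in) e^(−t/τ).
C(26.82) = 0 + (4.162 − 0)·e^(−26.82/35.0123) = 0 + (4.16200)·0.464862 = 1.93475 mol/L.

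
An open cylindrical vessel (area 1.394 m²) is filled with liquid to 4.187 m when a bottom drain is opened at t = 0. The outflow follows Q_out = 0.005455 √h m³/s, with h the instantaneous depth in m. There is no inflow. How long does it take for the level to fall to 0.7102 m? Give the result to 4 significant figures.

Accumulation of liquid (constant cross-section A): A dh/dt = −0.005455 √h.
Separate and integrate: 2(√h − √h₀) = −(0.005455/A) t.
t = 2A(√h₀ − √h)/0.005455 = 2·1.394·(√4.187 − √0.7102)/0.005455
  = 2.78800 × (2.04622 − 0.842734) / 0.005455 = 615.089 s.

615.1 s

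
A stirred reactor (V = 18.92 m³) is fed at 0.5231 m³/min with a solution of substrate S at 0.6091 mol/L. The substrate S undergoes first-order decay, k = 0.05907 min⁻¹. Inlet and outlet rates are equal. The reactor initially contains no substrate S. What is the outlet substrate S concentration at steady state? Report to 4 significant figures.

0.1942 mol/L

Species balance: V dC/dt = Q C_in − Q C − k V C.
Steady state (dC/dt = 0): C_ss = Q C_in/(Q + kV) = C_in/(1 + kV/Q).
C_ss = 0.5231·0.6091/(0.5231 + 0.05907·18.92) = 0.318620/1.64070 = 0.194197 mol/L.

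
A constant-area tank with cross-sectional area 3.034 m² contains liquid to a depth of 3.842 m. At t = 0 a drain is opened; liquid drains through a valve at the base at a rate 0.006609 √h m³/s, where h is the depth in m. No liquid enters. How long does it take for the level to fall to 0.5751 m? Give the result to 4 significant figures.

1103 s

Mass balance (ρ constant): A dh/dt = −0.006609 √h.
This is separable: 2 d(√h)/dt = −0.006609/A, so √h = √h₀ − (0.006609/(2A)) t.
t = 2A(√h₀ − √h)/0.006609 = 2·3.034·(√3.842 − √0.5751)/0.006609
  = 6.06800 × (1.96010 − 0.758353) / 0.006609 = 1103.38 s.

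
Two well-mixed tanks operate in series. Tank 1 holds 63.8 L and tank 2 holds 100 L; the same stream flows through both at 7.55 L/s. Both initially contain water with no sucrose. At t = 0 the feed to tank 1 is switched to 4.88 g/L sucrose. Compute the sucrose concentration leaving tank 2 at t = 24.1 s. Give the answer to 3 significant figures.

Species balance on tank i: dCᵢ/dt = (Cᵢ₋₁ − Cᵢ)/τᵢ with τᵢ = Vᵢ/Q.
τ₁ = 63.8/7.55 = 8.4503 s; τ₂ = 100/7.55 = 13.245 s.
Solving the cascade with C₁(0)=C₂(0)=0 gives C₂(t) = C_in[1 − (τ₁ e^(−t/τ₁) − τ₂ e^(−t/τ₂))/(τ₁ − τ₂)].
At t = 24.1: e^(−t/τ₁) = 0.057731, e^(−t/τ₂) = 0.16210.
C₂ = 4.88·[1 − (8.4503·0.057731 − 13.245·0.16210)/(-4.7947)] = 4.88·0.65396 = 3.1913 g/L.

3.19 g/L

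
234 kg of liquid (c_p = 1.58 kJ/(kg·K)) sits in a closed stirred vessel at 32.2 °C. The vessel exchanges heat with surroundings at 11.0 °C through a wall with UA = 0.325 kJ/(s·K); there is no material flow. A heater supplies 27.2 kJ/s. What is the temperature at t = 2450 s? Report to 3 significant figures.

First-law balance (no shaft work): M c_p dT/dt = −UA(T − T_amb) + Q̇.
dT/dt = (T_ss − T)/τ with T_ss = T_amb + Q̇/UA = 11.0 + 27.2/0.325 = 94.692 °C, τ = M c_p/UA = 234·1.58/0.325 = 1137.6 s.
This is linear first-order; T(t) = T_ss + (T₀ − T_ss) e^(−t/τ).
T(2450) = 94.692 + (-62.492)·0.11606 = 87.440 °C.

87.4 °C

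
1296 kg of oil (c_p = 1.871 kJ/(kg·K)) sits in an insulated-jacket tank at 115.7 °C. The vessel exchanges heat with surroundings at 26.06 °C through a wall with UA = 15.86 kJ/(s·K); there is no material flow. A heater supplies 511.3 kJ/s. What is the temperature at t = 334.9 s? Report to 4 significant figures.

Heat balance on the well-mixed liquid: M c_p dT/dt = −UA(T − T_amb) + Q̇.
dT/dt = (T_ss − T)/τ with T_ss = T_amb + Q̇/UA = 26.06 + 511.3/15.86 = 58.2983 °C, τ = M c_p/UA = 1296·1.871/15.86 = 152.889 s.
This is linear first-order; T(t) = T_ss + (T₀ − T_ss) e^(−t/τ).
T(334.9) = 58.2983 + (57.4017)·0.111863 = 64.7195 °C.

64.72 °C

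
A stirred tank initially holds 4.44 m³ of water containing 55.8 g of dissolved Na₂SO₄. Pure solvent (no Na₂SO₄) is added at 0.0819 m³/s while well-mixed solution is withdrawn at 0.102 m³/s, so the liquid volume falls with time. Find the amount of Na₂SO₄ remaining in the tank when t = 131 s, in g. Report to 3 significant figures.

Let m(t) be the amount of Na₂SO₄. Volume: V(t) = V₀ + (Q_in − Q_out) t = 4.44 − 0.020100 t; V(131) = 1.8069 m³.
Species balance (pure solvent in): dm/dt = −Q_out · m/V(t).
Separate: dm/m = −Q_out dt/V(t) ⇒ ln(m/m₀) = −(Q_out/(Q_in−Q_out)) ln(V/V₀).
m = m₀ (V₀/V)^(Q_out/(Q_in−Q_out)) = 55.8 × (4.44/1.8069)^(-5.0746) = 0.58244 g.

0.582 g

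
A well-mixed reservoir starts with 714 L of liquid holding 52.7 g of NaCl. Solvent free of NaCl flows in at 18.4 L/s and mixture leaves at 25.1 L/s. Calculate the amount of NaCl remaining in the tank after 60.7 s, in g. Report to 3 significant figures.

2.24 g

Let m(t) be the amount of NaCl. Volume: V(t) = V₀ + (Q_in − Q_out) t = 714 − 6.7000 t; V(60.7) = 307.31 L.
No NaCl enters, so dm/dt = −Q_out · (m/V).
dm/m = −Q_out dt/(V₀ − 6.7000 t); integrating gives ln(m/m₀) = −(Q_out/(Q_in−Q_out)) ln(V/V₀).
m = m₀ (V₀/V)^(Q_out/(Q_in−Q_out)) = 52.7 × (714/307.31)^(-3.7463) = 2.2399 g.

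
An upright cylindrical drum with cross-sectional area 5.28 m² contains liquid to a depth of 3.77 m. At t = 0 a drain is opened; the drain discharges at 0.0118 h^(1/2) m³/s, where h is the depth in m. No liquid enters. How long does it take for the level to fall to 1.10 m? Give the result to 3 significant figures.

799 s

With no inflow, A dh/dt = −0.0118 √h.
Separate and integrate: 2(√h − √h₀) = −(0.0118/A) t.
t = 2A(√h₀ − √h)/0.0118 = 2·5.28·(√3.77 − √1.10)/0.0118
  = 10.560 × (1.9416 − 1.0488) / 0.0118 = 799.02 s.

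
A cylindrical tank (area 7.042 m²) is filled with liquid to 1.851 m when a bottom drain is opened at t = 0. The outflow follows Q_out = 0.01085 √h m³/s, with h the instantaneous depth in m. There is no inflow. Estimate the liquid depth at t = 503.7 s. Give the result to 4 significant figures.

Unsteady balance on liquid volume: A dh/dt = −0.01085 √h.
This is separable: 2 d(√h)/dt = −0.01085/A, so √h = √h₀ − (0.01085/(2A)) t.
√h = √1.851 − 0.01085·503.7/(2·7.042) = 1.36051 − 0.388039 = 0.972475.
h = 0.972475² = 0.945708 m.

0.9457 m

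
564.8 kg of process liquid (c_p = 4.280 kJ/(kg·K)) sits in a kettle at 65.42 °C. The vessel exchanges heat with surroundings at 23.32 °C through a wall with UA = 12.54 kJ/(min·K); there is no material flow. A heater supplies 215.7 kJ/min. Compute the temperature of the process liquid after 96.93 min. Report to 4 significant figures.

M c_p dT/dt = −UA(T − T_amb) + Q̇.
dT/dt = (T_ss − T)/τ with T_ss = T_amb + Q̇/UA = 23.32 + 215.7/12.54 = 40.5210 °C, τ = M c_p/UA = 564.8·4.280/12.54 = 192.771 min.
Integrating: T(t) = T_ss + (T₀ − T_ss) e^(−t/τ).
T(96.93) = 40.5210 + (24.8990)·0.604819 = 55.5804 °C.

55.58 °C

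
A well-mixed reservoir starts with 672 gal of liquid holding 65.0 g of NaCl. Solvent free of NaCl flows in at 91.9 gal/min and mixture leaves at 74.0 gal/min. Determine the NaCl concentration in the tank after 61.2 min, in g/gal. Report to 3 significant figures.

0.000675 g/gal

Total volume: dV/dt = Q_in − Q_out = 17.900 gal/min, so V(t) = 672 + 17.900 t and V(61.2) = 1767.5 gal.
Solute balance: dm/dt = 0 − Q_out C = −Q_out m/V(t).
dm/m = −Q_out dt/(V₀ + 17.900 t); integrating gives ln(m/m₀) = −(Q_out/(Q_in−Q_out)) ln(V/V₀).
m = m₀ (V₀/V)^(Q_out/(Q_in−Q_out)) = 65.0 × (672/1767.5)^(4.1341) = 1.1931 g.
C = m/V = 1.1931/1767.5 = 0.00067501 g/gal.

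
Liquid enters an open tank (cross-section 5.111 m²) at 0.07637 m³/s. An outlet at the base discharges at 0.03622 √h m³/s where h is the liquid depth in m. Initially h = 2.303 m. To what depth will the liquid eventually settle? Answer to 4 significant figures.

Volume balance on the tank: A dh/dt = Q_in − 0.03622 √h. At steady state dh/dt = 0:
Q_in = 0.03622 √h_ss ⇒ √h_ss = 0.07637/0.03622 = 2.10850.
h_ss = 2.10850² = 4.44579 m. (Since h₀ = 2.303 m < h_ss, the level will rise toward this value.)

4.446 m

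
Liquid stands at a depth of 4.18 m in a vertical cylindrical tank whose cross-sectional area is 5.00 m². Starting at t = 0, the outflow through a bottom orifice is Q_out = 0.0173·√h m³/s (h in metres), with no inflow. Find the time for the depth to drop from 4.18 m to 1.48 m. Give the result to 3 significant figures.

A dh/dt = −Q_out = −0.0173 √h.
This is separable: 2 d(√h)/dt = −0.0173/A, so √h = √h₀ − (0.0173/(2A)) t.
t = 2A(√h₀ − √h)/0.0173 = 2·5.00·(√4.18 − √1.48)/0.0173
  = 10.000 × (2.0445 − 1.2166) / 0.0173 = 478.59 s.

479 s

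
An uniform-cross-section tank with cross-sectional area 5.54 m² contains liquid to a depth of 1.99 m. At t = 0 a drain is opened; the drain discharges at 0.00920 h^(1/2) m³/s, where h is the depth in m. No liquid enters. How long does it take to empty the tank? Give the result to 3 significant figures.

1700 s

With no inflow, A dh/dt = −0.00920 √h.
This is separable: 2 d(√h)/dt = −0.00920/A, so √h = √h₀ − (0.00920/(2A)) t.
Tank is empty when √h = 0: t_empty = 2A√h₀/0.00920.
t_empty = 2·5.54·√1.99/0.00920 = 11.080·1.4107/0.00920 = 1698.9 s.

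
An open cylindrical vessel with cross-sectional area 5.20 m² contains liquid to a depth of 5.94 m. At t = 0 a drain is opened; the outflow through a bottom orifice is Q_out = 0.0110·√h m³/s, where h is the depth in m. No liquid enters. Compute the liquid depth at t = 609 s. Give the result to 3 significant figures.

Unsteady balance on liquid volume: A dh/dt = −0.0110 √h.
∫ h^(−1/2) dh = −(0.0110/A) ∫ dt, giving 2√h = 2√h₀ − (0.0110/A) t.
√h = √5.94 − 0.0110·609/(2·5.20) = 2.4372 − 0.64413 = 1.7931.
h = 1.7931² = 3.2151 m.

3.22 m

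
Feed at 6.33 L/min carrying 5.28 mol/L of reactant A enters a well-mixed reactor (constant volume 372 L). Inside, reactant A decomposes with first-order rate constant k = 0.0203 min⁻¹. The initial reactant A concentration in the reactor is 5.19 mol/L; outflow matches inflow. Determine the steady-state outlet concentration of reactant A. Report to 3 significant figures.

Accumulation = in − out − consumed: V dC/dt = Q C_in − Q C − k V C.
Steady state (dC/dt = 0): C_ss = Q C_in/(Q + kV) = C_in/(1 + kV/Q).
C_ss = 6.33·5.28/(6.33 + 0.0203·372) = 33.422/13.882 = 2.4077 mol/L.

2.41 mol/L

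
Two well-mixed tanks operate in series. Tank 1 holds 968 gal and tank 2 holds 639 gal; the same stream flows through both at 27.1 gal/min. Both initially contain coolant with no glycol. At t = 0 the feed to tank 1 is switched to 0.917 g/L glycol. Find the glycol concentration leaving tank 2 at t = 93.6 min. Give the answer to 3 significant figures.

0.754 g/L

Time constants: τᵢ = Vᵢ/Q for each well-mixed tank.
τ₁ = 968/27.1 = 35.720 min; τ₂ = 639/27.1 = 23.579 min.
Tank 1: C₁ = C_in(1 − e^(−t/τ₁)). Tank 2 (τ₁ ≠ τ₂): C₂ = C_in[1 − (τ₁ e^(−t/τ₁) − τ₂ e^(−t/τ₂))/(τ₁ − τ₂)].
At t = 93.6: e^(−t/τ₁) = 0.072773, e^(−t/τ₂) = 0.018881.
C₂ = 0.917·[1 − (35.720·0.072773 − 23.579·0.018881)/(12.140)] = 0.917·0.82256 = 0.75428 g/L.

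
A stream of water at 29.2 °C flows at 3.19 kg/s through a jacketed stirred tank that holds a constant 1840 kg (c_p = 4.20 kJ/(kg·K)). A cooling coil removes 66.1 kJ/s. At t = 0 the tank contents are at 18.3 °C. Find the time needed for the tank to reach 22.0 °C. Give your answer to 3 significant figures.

M c_p dT/dt = ṁ c_p (T_in − T) − Q̇.
τ = M/ṁ = 576.80 s; T_ss = T_in − Q̇/(ṁ c_p) = 24.266 °C.
T(t) = T_ss + (T₀ − T_ss) e^(−t/τ). Set T = 22.0:
e^(−t/τ) = (22.0 − 24.266)/(18.3 − 24.266) = 0.37986
t = −576.80 · ln(0.37986) = 558.31 s.

558 s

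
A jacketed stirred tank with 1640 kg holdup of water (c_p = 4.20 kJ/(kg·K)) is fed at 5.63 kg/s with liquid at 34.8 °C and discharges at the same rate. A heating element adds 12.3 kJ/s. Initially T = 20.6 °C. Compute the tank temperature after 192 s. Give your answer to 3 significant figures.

M c_p dT/dt = ṁ c_p (T_in − T) + Q̇.
Rearrange: dT/dt = (T_ss − T)/τ with τ = M/ṁ = 291.30 s and T_ss = T_in + Q̇/(ṁ c_p) = 35.320 °C.
This is linear first-order; T(t) = T_ss + (T₀ − T_ss) e^(−t/τ).
T(192) = 35.320 + (-14.720)·e^(−192/291.30) = 35.320 + (-14.720)·0.51731 = 27.705 °C.

27.7 °C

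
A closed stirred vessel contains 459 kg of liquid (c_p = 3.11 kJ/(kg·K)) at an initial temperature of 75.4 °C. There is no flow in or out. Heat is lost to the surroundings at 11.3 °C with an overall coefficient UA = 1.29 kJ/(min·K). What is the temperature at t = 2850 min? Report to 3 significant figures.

16.2 °C

M c_p dT/dt = −UA(T − T_amb).
dT/dt = (T_ss − T)/τ with T_ss = T_amb = 11.300 °C, τ = M c_p/UA = 459·3.11/1.29 = 1106.6 min.
This is linear first-order; T(t) = T_ss + (T₀ − T_ss) e^(−t/τ).
T(2850) = 11.300 + (64.100)·0.076116 = 16.179 °C.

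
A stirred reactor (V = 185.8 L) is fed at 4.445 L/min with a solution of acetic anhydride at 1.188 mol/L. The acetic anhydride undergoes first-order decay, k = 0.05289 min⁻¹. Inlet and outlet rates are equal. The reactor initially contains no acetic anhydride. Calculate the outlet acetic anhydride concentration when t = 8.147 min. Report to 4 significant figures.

0.1721 mol/L

Species balance: V dC/dt = Q C_in − Q C − k V C.
This is linear with rate a = Q/V + k = 0.0768136 min⁻¹.
C_ss = Q C_in/(Q + kV) = 0.370002 mol/L; C(t) = C_ss + (C₀ − C_ss) e^(−a t).
C(8.147) = 0.370002 + (-0.370002)·e^(−0.0768136·8.147) = 0.370002 + (-0.370002)·0.534833 = 0.172113 mol/L.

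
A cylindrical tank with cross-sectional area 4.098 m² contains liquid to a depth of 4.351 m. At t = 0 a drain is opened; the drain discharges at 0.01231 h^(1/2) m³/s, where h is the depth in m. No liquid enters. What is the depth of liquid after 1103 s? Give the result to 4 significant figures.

Unsteady balance on liquid volume: A dh/dt = −0.01231 √h.
∫ h^(−1/2) dh = −(0.01231/A) ∫ dt, giving 2√h = 2√h₀ − (0.01231/A) t.
√h = √4.351 − 0.01231·1103/(2·4.098) = 2.08591 − 1.65665 = 0.429252.
h = 0.429252² = 0.184257 m.

0.1843 m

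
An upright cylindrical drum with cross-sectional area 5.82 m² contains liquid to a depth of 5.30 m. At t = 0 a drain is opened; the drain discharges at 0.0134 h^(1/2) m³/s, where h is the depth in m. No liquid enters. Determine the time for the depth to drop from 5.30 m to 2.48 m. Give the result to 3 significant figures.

Accumulation of liquid (constant cross-section A): A dh/dt = −0.0134 √h.
∫ h^(−1/2) dh = −(0.0134/A) ∫ dt, giving 2√h = 2√h₀ − (0.0134/A) t.
t = 2A(√h₀ − √h)/0.0134 = 2·5.82·(√5.30 − √2.48)/0.0134
  = 11.640 × (2.3022 − 1.5748) / 0.0134 = 631.84 s.

632 s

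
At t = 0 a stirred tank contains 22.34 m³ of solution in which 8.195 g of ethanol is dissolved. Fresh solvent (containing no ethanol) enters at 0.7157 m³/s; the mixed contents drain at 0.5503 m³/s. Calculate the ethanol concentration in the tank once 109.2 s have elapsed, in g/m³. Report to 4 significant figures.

0.02825 g/m³

Let m(t) be the amount of ethanol. Volume: V(t) = V₀ + (Q_in − Q_out) t = 22.34 + 0.165400 t; V(109.2) = 40.4017 m³.
No ethanol enters, so dm/dt = −Q_out · (m/V).
dm/m = −Q_out dt/(V₀ + 0.165400 t); integrating gives ln(m/m₀) = −(Q_out/(Q_in−Q_out)) ln(V/V₀).
m = m₀ (V₀/V)^(Q_out/(Q_in−Q_out)) = 8.195 × (22.34/40.4017)^(3.32709) = 1.14139 g.
C = m/V = 1.14139/40.4017 = 0.0282512 g/m³.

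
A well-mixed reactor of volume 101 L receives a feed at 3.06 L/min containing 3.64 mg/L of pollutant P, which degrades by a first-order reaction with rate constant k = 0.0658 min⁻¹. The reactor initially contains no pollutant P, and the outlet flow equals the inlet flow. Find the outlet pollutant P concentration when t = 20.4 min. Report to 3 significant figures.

0.986 mg/L

Accumulation = in − out − consumed: V dC/dt = Q C_in − Q C − k V C.
dC/dt = (Q/V) C_in − (Q/V + k) C; effective rate a = Q/V + k = 0.030297 + 0.0658 = 0.096097 min⁻¹.
C_ss = Q C_in/(Q + kV) = 1.1476 mg/L; C(t) = C_ss + (C₀ − C_ss) e^(−a t).
C(20.4) = 1.1476 + (-1.1476)·e^(−0.096097·20.4) = 1.1476 + (-1.1476)·0.14080 = 0.98601 mg/L.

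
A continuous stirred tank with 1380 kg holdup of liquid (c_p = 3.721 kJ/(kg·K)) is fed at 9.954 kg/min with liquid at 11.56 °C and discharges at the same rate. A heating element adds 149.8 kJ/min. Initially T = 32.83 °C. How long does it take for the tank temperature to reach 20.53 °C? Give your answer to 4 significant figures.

First-law balance (no shaft work): M c_p dT/dt = ṁ c_p (T_in − T) + 149.8.
τ = M/ṁ = 138.638 min; T_ss = T_in + Q̇/(ṁ c_p) = 15.6044 °C.
T(t) = T_ss + (T₀ − T_ss) e^(−t/τ). Set T = 20.53:
e^(−t/τ) = (20.53 − 15.6044)/(32.83 − 15.6044) = 0.285946
t = −138.638 · ln(0.285946) = 173.568 min.

173.6 min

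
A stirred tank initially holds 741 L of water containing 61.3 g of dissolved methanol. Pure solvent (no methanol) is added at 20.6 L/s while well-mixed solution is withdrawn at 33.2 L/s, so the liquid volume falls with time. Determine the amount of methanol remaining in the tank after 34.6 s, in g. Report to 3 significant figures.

5.91 g

Total volume: dV/dt = Q_in − Q_out = -12.600 L/s, so V(t) = 741 − 12.600 t and V(34.6) = 305.04 L.
Solute balance: dm/dt = 0 − Q_out C = −Q_out m/V(t).
Separate: dm/m = −Q_out dt/V(t) ⇒ ln(m/m₀) = −(Q_out/(Q_in−Q_out)) ln(V/V₀).
m = m₀ (V₀/V)^(Q_out/(Q_in−Q_out)) = 61.3 × (741/305.04)^(-2.6349) = 5.9129 g.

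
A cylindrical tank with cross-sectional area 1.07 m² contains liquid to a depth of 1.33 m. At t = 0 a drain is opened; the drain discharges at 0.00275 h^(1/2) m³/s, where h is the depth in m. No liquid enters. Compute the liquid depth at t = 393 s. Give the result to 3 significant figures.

0.420 m

With no inflow, A dh/dt = −0.00275 √h.
This is separable: 2 d(√h)/dt = −0.00275/A, so √h = √h₀ − (0.00275/(2A)) t.
√h = √1.33 − 0.00275·393/(2·1.07) = 1.1533 − 0.50502 = 0.64823.
h = 0.64823² = 0.42021 m.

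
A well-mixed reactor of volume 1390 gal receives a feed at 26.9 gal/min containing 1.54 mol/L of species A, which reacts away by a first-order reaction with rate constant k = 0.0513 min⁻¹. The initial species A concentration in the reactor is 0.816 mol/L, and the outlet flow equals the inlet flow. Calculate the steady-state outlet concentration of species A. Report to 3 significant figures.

0.422 mol/L

Species balance: V dC/dt = Q C_in − Q C − k V C.
Steady state (dC/dt = 0): C_ss = Q C_in/(Q + kV) = C_in/(1 + kV/Q).
C_ss = 26.9·1.54/(26.9 + 0.0513·1390) = 41.426/98.207 = 0.42182 mol/L.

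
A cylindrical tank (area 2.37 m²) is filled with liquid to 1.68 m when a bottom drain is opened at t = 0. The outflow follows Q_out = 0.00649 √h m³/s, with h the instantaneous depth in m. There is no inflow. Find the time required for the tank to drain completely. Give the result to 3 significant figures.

947 s

A dh/dt = −Q_out = −0.00649 √h.
Separate and integrate: 2(√h − √h₀) = −(0.00649/A) t.
Set h = 0: 2√h₀ = (0.00649/A) t_empty ⇒ t_empty = 2A√h₀/0.00649.
t_empty = 2·2.37·√1.68/0.00649 = 4.7400·1.2961/0.00649 = 946.65 s.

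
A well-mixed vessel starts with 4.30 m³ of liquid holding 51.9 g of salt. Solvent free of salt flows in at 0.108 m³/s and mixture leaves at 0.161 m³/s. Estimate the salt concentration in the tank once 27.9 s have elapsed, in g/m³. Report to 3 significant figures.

5.11 g/m³

Let m(t) be the amount of salt. Volume: V(t) = V₀ + (Q_in − Q_out) t = 4.30 − 0.053000 t; V(27.9) = 2.8213 m³.
Species balance (pure solvent in): dm/dt = −Q_out · m/V(t).
Separate: dm/m = −Q_out dt/V(t) ⇒ ln(m/m₀) = −(Q_out/(Q_in−Q_out)) ln(V/V₀).
m = m₀ (V₀/V)^(Q_out/(Q_in−Q_out)) = 51.9 × (4.30/2.8213)^(-3.0377) = 14.428 g.
C = m/V = 14.428/2.8213 = 5.1139 g/m³.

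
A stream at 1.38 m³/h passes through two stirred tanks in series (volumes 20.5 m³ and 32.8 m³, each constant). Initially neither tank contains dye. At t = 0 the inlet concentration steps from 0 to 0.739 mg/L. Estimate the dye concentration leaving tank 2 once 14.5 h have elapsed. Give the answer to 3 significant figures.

0.132 mg/L

Species balance on tank i: dCᵢ/dt = (Cᵢ₋₁ − Cᵢ)/τᵢ with τᵢ = Vᵢ/Q.
τ₁ = 20.5/1.38 = 14.855 h; τ₂ = 32.8/1.38 = 23.768 h.
Solving the cascade with C₁(0)=C₂(0)=0 gives C₂(t) = C_in[1 − (τ₁ e^(−t/τ₁) − τ₂ e^(−t/τ₂))/(τ₁ − τ₂)].
At t = 14.5: e^(−t/τ₁) = 0.37678, e^(−t/τ₂) = 0.54332.
C₂ = 0.739·[1 − (14.855·0.37678 − 23.768·0.54332)/(-8.9130)] = 0.739·0.17912 = 0.13237 mg/L.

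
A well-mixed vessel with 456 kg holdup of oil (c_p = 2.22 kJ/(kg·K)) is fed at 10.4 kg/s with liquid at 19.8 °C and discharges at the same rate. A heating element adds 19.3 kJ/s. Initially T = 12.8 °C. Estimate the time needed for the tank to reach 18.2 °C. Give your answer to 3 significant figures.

M c_p dT/dt = ṁ c_p (T_in − T) + Q̇.
τ = M/ṁ = 43.846 s; T_ss = T_in + Q̇/(ṁ c_p) = 20.636 °C.
T(t) = T_ss + (T₀ − T_ss) e^(−t/τ). Set T = 18.2:
e^(−t/τ) = (18.2 − 20.636)/(12.8 − 20.636) = 0.31087
t = −43.846 · ln(0.31087) = 51.229 s.

51.2 s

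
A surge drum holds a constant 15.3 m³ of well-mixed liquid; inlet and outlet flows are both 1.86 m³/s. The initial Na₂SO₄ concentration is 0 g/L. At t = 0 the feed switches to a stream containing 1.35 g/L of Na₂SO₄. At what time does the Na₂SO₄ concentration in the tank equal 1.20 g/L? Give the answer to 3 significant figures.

18.1 s

Accumulation = in − out for the solute gives V dC/dt = Q(C_in − C), so τ = V/Q = 8.2258 s.
C(t) = C_in + (C₀ − C_in) e^(−t/τ). Set C = 1.20 and solve for t:
e^(−t/τ) = (C − C_in)/(C₀ − C_in) = (1.20 − 1.35)/(0 − 1.35) = 0.11111
t = −τ ln(…) = 8.2258 × 2.1972 = 18.074 s.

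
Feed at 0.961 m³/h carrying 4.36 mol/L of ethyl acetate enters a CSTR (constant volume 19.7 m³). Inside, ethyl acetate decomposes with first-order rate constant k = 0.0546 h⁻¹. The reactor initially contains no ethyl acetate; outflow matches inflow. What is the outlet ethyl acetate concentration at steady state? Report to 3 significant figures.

2.06 mol/L

V dC/dt = Q(C_in − C) − k V C.
Steady state (dC/dt = 0): C_ss = Q C_in/(Q + kV) = C_in/(1 + kV/Q).
C_ss = 0.961·4.36/(0.961 + 0.0546·19.7) = 4.1900/2.0366 = 2.0573 mol/L.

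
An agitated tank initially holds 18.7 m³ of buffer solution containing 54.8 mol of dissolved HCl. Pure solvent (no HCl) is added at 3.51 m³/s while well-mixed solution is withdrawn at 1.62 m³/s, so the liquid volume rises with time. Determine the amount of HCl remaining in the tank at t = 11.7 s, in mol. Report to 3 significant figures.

Total volume: dV/dt = Q_in − Q_out = 1.8900 m³/s, so V(t) = 18.7 + 1.8900 t and V(11.7) = 40.813 m³.
Solute balance: dm/dt = 0 − Q_out C = −Q_out m/V(t).
Separate: dm/m = −Q_out dt/V(t) ⇒ ln(m/m₀) = −(Q_out/(Q_in−Q_out)) ln(V/V₀).
m = m₀ (V₀/V)^(Q_out/(Q_in−Q_out)) = 54.8 × (18.7/40.813)^(0.85714) = 28.070 mol.

28.1 mol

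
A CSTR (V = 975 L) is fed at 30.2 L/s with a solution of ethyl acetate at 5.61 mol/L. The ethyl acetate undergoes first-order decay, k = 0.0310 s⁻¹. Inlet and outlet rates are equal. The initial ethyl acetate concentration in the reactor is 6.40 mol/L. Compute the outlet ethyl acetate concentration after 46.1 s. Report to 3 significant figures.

3.01 mol/L

Accumulation = in − out − consumed: V dC/dt = Q C_in − Q C − k V C.
dC/dt = (Q/V) C_in − (Q/V + k) C; effective rate a = Q/V + k = 0.030974 + 0.0310 = 0.061974 s⁻¹.
C_ss = Q C_in/(Q + kV) = 2.8038 mol/L; C(t) = C_ss + (C₀ − C_ss) e^(−a t).
C(46.1) = 2.8038 + (3.5962)·e^(−0.061974·46.1) = 2.8038 + (3.5962)·0.057440 = 3.0104 mol/L.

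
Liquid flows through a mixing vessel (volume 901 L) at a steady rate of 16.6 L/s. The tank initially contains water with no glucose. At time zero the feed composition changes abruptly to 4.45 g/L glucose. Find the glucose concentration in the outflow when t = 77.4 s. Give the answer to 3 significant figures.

Accumulation = in − out for the solute gives V dC/dt = Q(C_in − C).
Time constant τ = V/Q = 901/16.6 = 54.277 s.
C approaches C_in exponentially: C(t) = C_in + (C₀ − C_in) e^(−t/τ).
C(77.4) = 4.45 + (0 − 4.45)·e^(−77.4/54.277) = 4.45 + (-4.4500)·0.24026 = 3.3808 g/L.

3.38 g/L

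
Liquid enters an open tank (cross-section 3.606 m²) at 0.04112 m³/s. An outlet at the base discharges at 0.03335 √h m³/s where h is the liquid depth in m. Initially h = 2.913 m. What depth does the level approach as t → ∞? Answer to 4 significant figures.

A dh/dt = Q_in − 0.03335 √h. Steady state requires inflow = outflow:
Q_in = 0.03335 √h_ss ⇒ √h_ss = 0.04112/0.03335 = 1.23298.
h_ss = 1.23298² = 1.52025 m. (Since h₀ = 2.913 m > h_ss, the level will fall toward this value.)

1.520 m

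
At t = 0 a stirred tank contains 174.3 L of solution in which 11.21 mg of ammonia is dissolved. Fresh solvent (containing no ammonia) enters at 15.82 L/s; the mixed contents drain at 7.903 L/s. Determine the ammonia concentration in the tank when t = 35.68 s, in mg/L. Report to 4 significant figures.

Total volume: dV/dt = Q_in − Q_out = 7.91700 L/s, so V(t) = 174.3 + 7.91700 t and V(35.68) = 456.779 L.
Species balance (pure solvent in): dm/dt = −Q_out · m/V(t).
Separate: dm/m = −Q_out dt/V(t) ⇒ ln(m/m₀) = −(Q_out/(Q_in−Q_out)) ln(V/V₀).
m = m₀ (V₀/V)^(Q_out/(Q_in−Q_out)) = 11.21 × (174.3/456.779)^(0.998232) = 4.28487 mg.
C = m/V = 4.28487/456.779 = 0.00938062 mg/L.

0.009381 mg/L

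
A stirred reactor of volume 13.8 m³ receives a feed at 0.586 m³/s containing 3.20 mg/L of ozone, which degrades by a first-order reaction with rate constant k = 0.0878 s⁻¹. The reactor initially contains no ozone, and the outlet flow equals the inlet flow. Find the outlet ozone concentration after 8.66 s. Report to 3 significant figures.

Species balance: V dC/dt = Q C_in − Q C − k V C.
dC/dt = (Q/V) C_in − (Q/V + k) C; effective rate a = Q/V + k = 0.042464 + 0.0878 = 0.13026 s⁻¹.
C_ss = Q C_in/(Q + kV) = 1.0431 mg/L; C(t) = C_ss + (C₀ − C_ss) e^(−a t).
C(8.66) = 1.0431 + (-1.0431)·e^(−0.13026·8.66) = 1.0431 + (-1.0431)·0.32365 = 0.70553 mg/L.

0.706 mg/L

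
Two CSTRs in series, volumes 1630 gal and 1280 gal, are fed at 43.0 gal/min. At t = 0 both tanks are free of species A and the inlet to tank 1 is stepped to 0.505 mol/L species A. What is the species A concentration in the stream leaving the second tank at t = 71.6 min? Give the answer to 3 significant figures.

0.316 mol/L

Species balance on tank i: dCᵢ/dt = (Cᵢ₋₁ − Cᵢ)/τᵢ with τᵢ = Vᵢ/Q.
τ₁ = 1630/43.0 = 37.907 min; τ₂ = 1280/43.0 = 29.767 min.
Solving the cascade with C₁(0)=C₂(0)=0 gives C₂(t) = C_in[1 − (τ₁ e^(−t/τ₁) − τ₂ e^(−t/τ₂))/(τ₁ − τ₂)].
At t = 71.6: e^(−t/τ₁) = 0.15125, e^(−t/τ₂) = 0.090237.
C₂ = 0.505·[1 − (37.907·0.15125 − 29.767·0.090237)/(8.1395)] = 0.505·0.62563 = 0.31594 mol/L.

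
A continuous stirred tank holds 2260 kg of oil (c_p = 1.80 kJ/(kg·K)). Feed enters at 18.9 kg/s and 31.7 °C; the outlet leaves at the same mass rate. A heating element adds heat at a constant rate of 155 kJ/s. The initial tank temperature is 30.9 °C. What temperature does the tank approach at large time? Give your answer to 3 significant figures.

M c_p dT/dt = ṁ c_p (T_in − T) + Q̇.
At steady state dT/dt = 0 ⇒ T_ss = T_in + Q̇/(ṁ c_p) = 31.7 + 155/(18.9·1.80) = 36.256 °C.

36.3 °C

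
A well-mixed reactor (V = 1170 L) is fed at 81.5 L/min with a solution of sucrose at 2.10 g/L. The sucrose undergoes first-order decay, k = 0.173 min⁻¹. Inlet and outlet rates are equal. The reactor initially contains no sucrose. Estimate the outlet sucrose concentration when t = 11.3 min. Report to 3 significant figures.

0.564 g/L

Species balance: V dC/dt = Q C_in − Q C − k V C.
This is linear with rate a = Q/V + k = 0.24266 min⁻¹.
C_ss = Q C_in/(Q + kV) = 0.60283 g/L; C(t) = C_ss + (C₀ − C_ss) e^(−a t).
C(11.3) = 0.60283 + (-0.60283)·e^(−0.24266·11.3) = 0.60283 + (-0.60283)·0.064439 = 0.56399 g/L.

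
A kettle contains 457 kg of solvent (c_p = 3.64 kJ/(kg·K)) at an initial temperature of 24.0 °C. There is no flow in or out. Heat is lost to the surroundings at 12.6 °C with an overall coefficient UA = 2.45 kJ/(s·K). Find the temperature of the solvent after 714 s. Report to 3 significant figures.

Lumped-capacitance energy balance: M c_p dT/dt = UA(T_amb − T).
dT/dt = (T_ss − T)/τ with T_ss = T_amb = 12.600 °C, τ = M c_p/UA = 457·3.64/2.45 = 678.97 s.
Solution: T(t) = T_ss + (T₀ − T_ss) e^(−t/τ).
T(714) = 12.600 + (11.400)·0.34938 = 16.583 °C.

16.6 °C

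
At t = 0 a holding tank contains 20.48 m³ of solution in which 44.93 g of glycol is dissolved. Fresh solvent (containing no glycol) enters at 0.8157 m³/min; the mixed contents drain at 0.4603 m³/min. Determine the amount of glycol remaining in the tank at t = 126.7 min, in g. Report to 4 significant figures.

9.966 g

Total volume: dV/dt = Q_in − Q_out = 0.355400 m³/min, so V(t) = 20.48 + 0.355400 t and V(126.7) = 65.5092 m³.
Solute balance: dm/dt = 0 − Q_out C = −Q_out m/V(t).
dm/m = −Q_out dt/(V₀ + 0.355400 t); integrating gives ln(m/m₀) = −(Q_out/(Q_in−Q_out)) ln(V/V₀).
m = m₀ (V₀/V)^(Q_out/(Q_in−Q_out)) = 44.93 × (20.48/65.5092)^(1.29516) = 9.96590 g.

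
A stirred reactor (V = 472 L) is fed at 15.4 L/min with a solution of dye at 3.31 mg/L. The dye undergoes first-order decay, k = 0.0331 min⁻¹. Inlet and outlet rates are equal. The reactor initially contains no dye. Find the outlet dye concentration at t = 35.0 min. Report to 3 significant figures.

1.48 mg/L

Accumulation = in − out − consumed: V dC/dt = Q C_in − Q C − k V C.
dC/dt = (Q/V) C_in − (Q/V + k) C; effective rate a = Q/V + k = 0.032627 + 0.0331 = 0.065727 min⁻¹.
C_ss = Q C_in/(Q + kV) = 1.6431 mg/L; C(t) = C_ss + (C₀ − C_ss) e^(−a t).
C(35.0) = 1.6431 + (-1.6431)·e^(−0.065727·35.0) = 1.6431 + (-1.6431)·0.10021 = 1.4784 mg/L.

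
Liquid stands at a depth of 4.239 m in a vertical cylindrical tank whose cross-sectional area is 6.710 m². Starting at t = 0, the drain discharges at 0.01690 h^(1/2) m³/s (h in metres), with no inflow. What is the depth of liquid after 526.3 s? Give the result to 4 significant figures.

1.949 m

Volume balance on the tank: A dh/dt = −0.01690 √h.
Separate and integrate: 2(√h − √h₀) = −(0.01690/A) t.
√h = √4.239 − 0.01690·526.3/(2·6.710) = 2.05888 − 0.662777 = 1.39611.
h = 1.39611² = 1.94911 m.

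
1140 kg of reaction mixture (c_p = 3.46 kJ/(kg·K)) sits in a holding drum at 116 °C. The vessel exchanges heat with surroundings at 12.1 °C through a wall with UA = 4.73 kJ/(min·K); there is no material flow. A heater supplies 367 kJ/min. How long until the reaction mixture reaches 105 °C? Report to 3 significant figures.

Unsteady energy balance on the tank contents: M c_p dT/dt = −UA(T − T_amb) + Q̇.
τ = M c_p/UA = 833.91 min; T_ss = T_amb + Q̇/UA = 12.1 + 367/4.73 = 89.690 °C.
T(t) = T_ss + (T₀ − T_ss)e^(−t/τ); set T = 105:
t = −τ ln[(T − T_ss)/(T₀ − T_ss)] = −833.91 · ln(0.58191) = 451.51 min.

452 min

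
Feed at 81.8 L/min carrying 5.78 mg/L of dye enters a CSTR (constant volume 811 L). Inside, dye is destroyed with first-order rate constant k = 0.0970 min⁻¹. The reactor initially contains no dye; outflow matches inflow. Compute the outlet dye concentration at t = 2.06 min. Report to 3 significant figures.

V dC/dt = Q(C_in − C) − k V C.
dC/dt = (Q/V) C_in − (Q/V + k) C; effective rate a = Q/V + k = 0.10086 + 0.0970 = 0.19786 min⁻¹.
C_ss = Q C_in/(Q + kV) = 2.9464 mg/L; C(t) = C_ss + (C₀ − C_ss) e^(−a t).
C(2.06) = 2.9464 + (-2.9464)·e^(−0.19786·2.06) = 2.9464 + (-2.9464)·0.66525 = 0.98633 mg/L.

0.986 mg/L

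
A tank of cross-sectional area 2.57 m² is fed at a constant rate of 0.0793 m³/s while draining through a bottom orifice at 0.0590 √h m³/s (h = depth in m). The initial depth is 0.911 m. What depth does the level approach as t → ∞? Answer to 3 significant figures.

A dh/dt = Q_in − 0.0590 √h. Steady state requires inflow = outflow:
Q_in = 0.0590 √h_ss ⇒ √h_ss = 0.0793/0.0590 = 1.3441.
h_ss = 1.3441² = 1.8065 m. (Since h₀ = 0.911 m < h_ss, the level will rise toward this value.)

1.81 m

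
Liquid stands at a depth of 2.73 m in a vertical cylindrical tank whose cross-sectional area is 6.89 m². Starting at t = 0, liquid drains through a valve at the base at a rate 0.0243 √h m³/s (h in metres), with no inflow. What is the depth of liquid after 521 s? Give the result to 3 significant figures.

0.538 m

A dh/dt = −Q_out = −0.0243 √h.
This is separable: 2 d(√h)/dt = −0.0243/A, so √h = √h₀ − (0.0243/(2A)) t.
√h = √2.73 − 0.0243·521/(2·6.89) = 1.6523 − 0.91874 = 0.73353.
h = 0.73353² = 0.53806 m.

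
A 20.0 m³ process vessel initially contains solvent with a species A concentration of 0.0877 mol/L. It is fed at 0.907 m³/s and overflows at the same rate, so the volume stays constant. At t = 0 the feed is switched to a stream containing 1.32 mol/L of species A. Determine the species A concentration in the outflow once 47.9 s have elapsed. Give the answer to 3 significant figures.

1.18 mol/L

Unsteady species balance (constant V, well mixed): V dC/dt = Q(C_in − C).
Rewrite as dC/dt + C/τ = C_in/τ, τ = V/Q = 22.051 s.
Integrating: C(t) = C_in + (C₀ − C_in) e^(−t/τ).
C(47.9) = 1.32 + (0.0877 − 1.32)·e^(−47.9/22.051) = 1.32 + (-1.2323)·0.11392 = 1.1796 mol/L.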